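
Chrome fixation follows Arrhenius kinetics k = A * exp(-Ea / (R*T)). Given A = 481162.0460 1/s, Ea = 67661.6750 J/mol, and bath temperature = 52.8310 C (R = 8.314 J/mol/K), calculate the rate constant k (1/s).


T_K = T_C + 273.15 = 52.8310 + 273.15 = 325.9810 K
exponent = -Ea / (R * T_K) = -67661.6750 / (8.314 * 325.9810) = -24.9655
k = A * exp(exponent) = 481162.0460 * exp(-24.9655) = 6.9168e-06 1/s


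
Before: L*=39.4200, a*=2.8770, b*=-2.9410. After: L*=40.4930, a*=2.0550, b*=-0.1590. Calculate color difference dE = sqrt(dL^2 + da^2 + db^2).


dL = 1.0730, da = -0.8220, db = 2.7820
dE = sqrt(1.0730^2 + (-0.8220)^2 + 2.7820^2) = 3.0930


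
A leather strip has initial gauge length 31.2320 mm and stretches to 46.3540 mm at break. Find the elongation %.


Formula: Elongation = (Lf - L0) / L0 * 100
Substituting: Elongation = (46.3540 - 31.2320) / 31.2320 * 100
Result: 48.4183 %


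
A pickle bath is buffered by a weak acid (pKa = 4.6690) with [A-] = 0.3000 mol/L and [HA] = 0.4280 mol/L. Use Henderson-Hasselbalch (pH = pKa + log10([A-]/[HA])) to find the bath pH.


ratio = [A-] / [HA] = 0.3000 / 0.4280 = 0.7009
log10(ratio) = -0.1543
pH = pKa + log10(ratio) = 4.6690 - 0.1543 = 4.5147


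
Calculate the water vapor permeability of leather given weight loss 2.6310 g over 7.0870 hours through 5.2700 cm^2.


Formula: WVP = loss / (area * time)
Substituting: WVP = 2.6310 / (5.2700 * 7.0870)
Result: 0.0704446 g/(cm^2*hr)


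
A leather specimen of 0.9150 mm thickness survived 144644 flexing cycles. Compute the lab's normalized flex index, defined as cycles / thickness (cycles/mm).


Formula: Index = cycles / thickness
Substituting: Index = 144644 / 0.9150
Result: 158080.8743 cycles/mm


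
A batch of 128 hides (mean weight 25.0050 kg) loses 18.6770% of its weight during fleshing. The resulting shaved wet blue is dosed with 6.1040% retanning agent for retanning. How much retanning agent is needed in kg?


Total_raw = N * avg_wt = 128 * 25.0050 = 3200.6400 kg
Substrate = Total_raw * (1 - loss/100) = 3200.6400 * (1 - 18.6770/100) = 2602.8565 kg
Retan = Substrate * pct / 100 = 2602.8565 * 6.1040 / 100 = 158.8784 kg


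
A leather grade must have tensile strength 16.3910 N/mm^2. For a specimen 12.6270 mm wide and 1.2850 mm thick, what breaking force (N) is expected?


Formula: F = TS * w * t
Substituting: F = 16.3910 * 12.6270 * 1.2850
Result: 265.9554 N


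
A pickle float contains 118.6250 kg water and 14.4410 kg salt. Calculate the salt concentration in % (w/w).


Formula: Conc = salt / (water + salt) * 100
Substituting: Conc = 14.4410 / (118.6250 + 14.4410) * 100
Result: 10.8525 %


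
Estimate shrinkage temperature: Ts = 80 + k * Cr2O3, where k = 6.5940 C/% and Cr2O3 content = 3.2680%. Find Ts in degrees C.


Formula: Ts = 80 + k * Cr2O3
Substituting: Ts = 80 + 6.5940 * 3.2680
Result: 101.5492 C


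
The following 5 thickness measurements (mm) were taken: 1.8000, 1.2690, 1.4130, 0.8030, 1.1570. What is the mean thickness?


Formula: Average = sum / n
Substituting: Average = 6.4420 / 5
Result: 1.2884 mm


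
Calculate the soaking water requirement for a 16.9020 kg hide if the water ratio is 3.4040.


Formula: Water = hide_weight * ratio
Substituting: Water = 16.9020 * 3.4040
Result: 57.5344 kg


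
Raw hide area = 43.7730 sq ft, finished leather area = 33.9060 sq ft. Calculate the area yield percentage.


Formula: Yield = finished / raw * 100
Substituting: Yield = 33.9060 / 43.7730 * 100
Result: 77.4587 %


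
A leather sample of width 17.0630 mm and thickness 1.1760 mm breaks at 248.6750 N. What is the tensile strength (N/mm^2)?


Formula: TS = force / (width * thickness)
Substituting: TS = 248.6750 / (17.0630 * 1.1760)
Result: 12.3928 N/mm^2


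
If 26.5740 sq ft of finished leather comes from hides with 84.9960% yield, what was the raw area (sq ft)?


Formula: raw = finished * 100 / yield
Substituting: raw = 26.5740 * 100 / 84.9960
Result: 31.2650 sq ft


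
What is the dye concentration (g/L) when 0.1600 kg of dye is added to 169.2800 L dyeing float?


Formula: Conc = dye_mass(kg) / volume(L) * 1000
Substituting: Conc = 0.1600 / 169.2800 * 1000
Result: 0.9452 g/L


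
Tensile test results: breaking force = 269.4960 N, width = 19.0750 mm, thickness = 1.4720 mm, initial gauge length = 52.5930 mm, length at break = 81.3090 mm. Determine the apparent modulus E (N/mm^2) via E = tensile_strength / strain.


TS = F / (w * t) = 269.4960 / (19.0750 * 1.4720) = 9.5980 N/mm^2
strain = (Lf - L0) / L0 = (81.3090 - 52.5930) / 52.5930 = 0.5460
E = TS / strain = 9.5980 / 0.5460 = 17.5786 N/mm^2


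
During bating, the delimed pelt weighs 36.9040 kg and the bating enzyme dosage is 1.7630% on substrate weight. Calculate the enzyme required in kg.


Formula: Enzyme = substrate * pct / 100
Substituting: Enzyme = 36.9040 * 1.7630 / 100
Result: 0.6506 kg


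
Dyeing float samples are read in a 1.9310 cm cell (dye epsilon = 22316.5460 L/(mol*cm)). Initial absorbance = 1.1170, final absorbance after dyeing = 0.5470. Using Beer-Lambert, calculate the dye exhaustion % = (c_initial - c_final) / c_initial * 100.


c_initial = A_i / (epsilon * l) = 1.1170 / (22316.5460 * 1.9310) = 2.5921e-05 mol/L
c_final = A_f / (epsilon * l) = 0.5470 / (22316.5460 * 1.9310) = 1.2693e-05 mol/L
Exhaustion = (c_initial - c_final) / c_initial * 100 = (2.5921e-05 - 1.2693e-05) / 2.5921e-05 * 100 = 51.0295 %


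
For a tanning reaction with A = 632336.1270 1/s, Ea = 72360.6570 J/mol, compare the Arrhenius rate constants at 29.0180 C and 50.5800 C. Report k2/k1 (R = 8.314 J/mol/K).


T1 = 29.0180 + 273.15 = 302.1680 K; T2 = 50.5800 + 273.15 = 323.7300 K
k1 = A * exp(-Ea/(R*T1)) = 632336.1270 * exp(-72360.6570/(8.314*302.1680)) = 1.9579e-07 1/s
k2 = A * exp(-Ea/(R*T2)) = 632336.1270 * exp(-72360.6570/(8.314*323.7300)) = 1.3334e-06 1/s
k2/k1 = 1.3334e-06 / 1.9579e-07 = 6.8104


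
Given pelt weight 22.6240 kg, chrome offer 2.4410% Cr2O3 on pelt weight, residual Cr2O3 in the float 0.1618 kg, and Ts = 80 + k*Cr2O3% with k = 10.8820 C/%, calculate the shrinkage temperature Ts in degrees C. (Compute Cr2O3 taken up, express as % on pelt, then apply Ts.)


Offered = pelt * offer_pct / 100 = 22.6240 * 2.4410 / 100 = 0.5523 kg
Uptake = offered - residual = 0.5523 - 0.1618 = 0.3905 kg
Cr2O3% on pelt = uptake / pelt * 100 = 0.3905 / 22.6240 * 100 = 1.7258 %
Ts = 80 + k * Cr2O3% = 80 + 10.8820 * 1.7258 = 98.7805 C


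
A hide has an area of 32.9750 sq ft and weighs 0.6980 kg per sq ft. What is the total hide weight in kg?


Formula: Weight = area * weight_per_sqft
Substituting: Weight = 32.9750 * 0.6980
Result: 23.0165 kg


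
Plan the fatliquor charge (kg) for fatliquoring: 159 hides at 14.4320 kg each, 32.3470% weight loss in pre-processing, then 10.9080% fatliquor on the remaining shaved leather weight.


Total_raw = N * avg_wt = 159 * 14.4320 = 2294.6880 kg
Substrate = Total_raw * (1 - loss/100) = 2294.6880 * (1 - 32.3470/100) = 1552.4253 kg
Fat = Substrate * pct / 100 = 1552.4253 * 10.9080 / 100 = 169.3385 kg


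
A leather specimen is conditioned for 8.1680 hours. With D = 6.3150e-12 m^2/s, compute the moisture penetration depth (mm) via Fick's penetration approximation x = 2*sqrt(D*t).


t = 8.1680 hr * 3600 = 29404.8000 s
D * t = 6.3150e-12 * 29404.8000 = 1.8569e-07
x = 2 * sqrt(D*t) = 2 * sqrt(1.8569e-07) = 8.6184e-04 m = 0.8618 mm


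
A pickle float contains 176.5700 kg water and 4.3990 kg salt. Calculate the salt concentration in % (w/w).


Formula: Conc = salt / (water + salt) * 100
Substituting: Conc = 4.3990 / (176.5700 + 4.3990) * 100
Result: 2.4308 %


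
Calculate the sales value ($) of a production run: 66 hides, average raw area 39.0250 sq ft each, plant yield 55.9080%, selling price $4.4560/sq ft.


Raw_total = N * avg_area = 66 * 39.0250 = 2575.6500 sq ft
Finished = Raw_total * yield / 100 = 2575.6500 * 55.9080 / 100 = 1439.9944 sq ft
Value = Finished * price = 1439.9944 * 4.4560 = 6416.6151 $


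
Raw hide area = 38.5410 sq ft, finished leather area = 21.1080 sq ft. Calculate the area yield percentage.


Formula: Yield = finished / raw * 100
Substituting: Yield = 21.1080 / 38.5410 * 100
Result: 54.7677 %


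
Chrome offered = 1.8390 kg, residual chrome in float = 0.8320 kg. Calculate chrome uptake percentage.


Formula: Uptake = (offered - residual) / offered * 100
Substituting: Uptake = (1.8390 - 0.8320) / 1.8390 * 100
Result: 54.7580 %


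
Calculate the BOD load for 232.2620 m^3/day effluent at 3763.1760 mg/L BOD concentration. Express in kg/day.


Formula: BOD_load = volume * conc / 1000
Substituting: BOD_load = 232.2620 * 3763.1760 / 1000
Result: 874.0428 kg/day


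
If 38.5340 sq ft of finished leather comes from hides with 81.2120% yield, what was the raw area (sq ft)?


Formula: raw = finished * 100 / yield
Substituting: raw = 38.5340 * 100 / 81.2120
Result: 47.4487 sq ft


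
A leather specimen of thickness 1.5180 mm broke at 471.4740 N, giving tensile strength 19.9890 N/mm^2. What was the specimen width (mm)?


Formula: w = F / (TS * t)
Substituting: w = 471.4740 / (19.9890 * 1.5180)
Result: 15.5380 mm


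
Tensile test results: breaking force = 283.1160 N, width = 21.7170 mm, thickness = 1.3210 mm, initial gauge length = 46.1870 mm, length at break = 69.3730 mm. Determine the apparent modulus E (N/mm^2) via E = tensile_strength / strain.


TS = F / (w * t) = 283.1160 / (21.7170 * 1.3210) = 9.8687 N/mm^2
strain = (Lf - L0) / L0 = (69.3730 - 46.1870) / 46.1870 = 0.5020
E = TS / strain = 9.8687 / 0.5020 = 19.6587 N/mm^2


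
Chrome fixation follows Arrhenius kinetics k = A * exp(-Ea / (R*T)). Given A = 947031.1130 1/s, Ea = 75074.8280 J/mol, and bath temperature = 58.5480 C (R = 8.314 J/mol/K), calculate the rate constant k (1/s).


T_K = T_C + 273.15 = 58.5480 + 273.15 = 331.6980 K
exponent = -Ea / (R * T_K) = -75074.8280 / (8.314 * 331.6980) = -27.2233
k = A * exp(exponent) = 947031.1130 * exp(-27.2233) = 1.4237e-06 1/s


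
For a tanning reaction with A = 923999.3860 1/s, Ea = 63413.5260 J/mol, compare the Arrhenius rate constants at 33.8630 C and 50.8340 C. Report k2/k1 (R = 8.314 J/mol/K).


T1 = 33.8630 + 273.15 = 307.0130 K; T2 = 50.8340 + 273.15 = 323.9840 K
k1 = A * exp(-Ea/(R*T1)) = 923999.3860 * exp(-63413.5260/(8.314*307.0130)) = 1.5004e-05 1/s
k2 = A * exp(-Ea/(R*T2)) = 923999.3860 * exp(-63413.5260/(8.314*323.9840)) = 5.5131e-05 1/s
k2/k1 = 5.5131e-05 / 1.5004e-05 = 3.6743


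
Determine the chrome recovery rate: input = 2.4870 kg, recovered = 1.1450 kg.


Formula: Recovery = recovered / input * 100
Substituting: Recovery = 1.1450 / 2.4870 * 100
Result: 46.0394 %


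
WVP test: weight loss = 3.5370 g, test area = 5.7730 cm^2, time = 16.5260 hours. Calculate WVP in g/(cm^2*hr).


Formula: WVP = loss / (area * time)
Substituting: WVP = 3.5370 / (5.7730 * 16.5260)
Result: 0.0370737 g/(cm^2*hr)


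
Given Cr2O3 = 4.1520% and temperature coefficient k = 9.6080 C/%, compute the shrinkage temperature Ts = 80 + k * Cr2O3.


Formula: Ts = 80 + k * Cr2O3
Substituting: Ts = 80 + 9.6080 * 4.1520
Result: 119.8924 C


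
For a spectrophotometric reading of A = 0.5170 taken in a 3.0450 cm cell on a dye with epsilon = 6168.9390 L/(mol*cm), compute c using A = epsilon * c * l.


Formula: c = A / (epsilon * l)
Substituting: c = 0.5170 / (6168.9390 * 3.0450)
Result: 2.7523e-05 mol/L


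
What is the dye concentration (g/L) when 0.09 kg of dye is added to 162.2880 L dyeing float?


Formula: Conc = dye_mass(kg) / volume(L) * 1000
Substituting: Conc = 0.09 / 162.2880 * 1000
Result: 0.5546 g/L


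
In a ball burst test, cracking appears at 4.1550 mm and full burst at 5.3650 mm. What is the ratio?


Formula: Ratio = crack / burst
Substituting: Ratio = 4.1550 / 5.3650
Result: 0.7745


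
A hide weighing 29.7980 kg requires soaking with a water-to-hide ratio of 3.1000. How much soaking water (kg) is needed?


Formula: Water = hide_weight * ratio
Substituting: Water = 29.7980 * 3.1000
Result: 92.3738 kg


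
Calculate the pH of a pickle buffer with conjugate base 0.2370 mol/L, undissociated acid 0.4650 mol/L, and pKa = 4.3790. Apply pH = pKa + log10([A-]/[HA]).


ratio = [A-] / [HA] = 0.2370 / 0.4650 = 0.5097
log10(ratio) = -0.2927
pH = pKa + log10(ratio) = 4.3790 - 0.2927 = 4.0863


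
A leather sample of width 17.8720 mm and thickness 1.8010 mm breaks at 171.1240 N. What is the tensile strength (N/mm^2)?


Formula: TS = force / (width * thickness)
Substituting: TS = 171.1240 / (17.8720 * 1.8010)
Result: 5.3165 N/mm^2


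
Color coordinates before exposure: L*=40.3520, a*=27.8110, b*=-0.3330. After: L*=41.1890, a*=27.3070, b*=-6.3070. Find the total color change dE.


dL = 0.8370, da = -0.5040, db = -5.9740
dE = sqrt(0.8370^2 + (-0.5040)^2 + (-5.9740)^2) = 6.0534


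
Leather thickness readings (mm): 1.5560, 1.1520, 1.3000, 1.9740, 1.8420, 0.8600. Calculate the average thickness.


Formula: Average = sum / n
Substituting: Average = 8.6840 / 6
Result: 1.4473 mm


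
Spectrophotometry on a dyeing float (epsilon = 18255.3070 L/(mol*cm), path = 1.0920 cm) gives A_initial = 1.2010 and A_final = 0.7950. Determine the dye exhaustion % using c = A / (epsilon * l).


c_initial = A_i / (epsilon * l) = 1.2010 / (18255.3070 * 1.0920) = 6.0246e-05 mol/L
c_final = A_f / (epsilon * l) = 0.7950 / (18255.3070 * 1.0920) = 3.9880e-05 mol/L
Exhaustion = (c_initial - c_final) / c_initial * 100 = (6.0246e-05 - 3.9880e-05) / 6.0246e-05 * 100 = 33.8052 %


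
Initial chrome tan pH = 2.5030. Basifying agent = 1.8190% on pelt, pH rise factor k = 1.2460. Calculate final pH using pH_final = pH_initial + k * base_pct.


Formula: pH_final = pH_initial + k * base_pct
Substituting: pH_final = 2.5030 + 1.2460 * 1.8190
Result: 4.7695


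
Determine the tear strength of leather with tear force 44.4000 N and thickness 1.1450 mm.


Formula: Tear strength = force / thickness
Substituting: Tear strength = 44.4000 / 1.1450
Result: 38.7773 N/mm


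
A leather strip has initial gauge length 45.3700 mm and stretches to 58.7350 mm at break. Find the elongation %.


Formula: Elongation = (Lf - L0) / L0 * 100
Substituting: Elongation = (58.7350 - 45.3700) / 45.3700 * 100
Result: 29.4578 %


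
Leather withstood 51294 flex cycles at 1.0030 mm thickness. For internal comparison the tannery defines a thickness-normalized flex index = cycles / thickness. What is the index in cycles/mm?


Formula: Index = cycles / thickness
Substituting: Index = 51294 / 1.0030
Result: 51140.5783 cycles/mm


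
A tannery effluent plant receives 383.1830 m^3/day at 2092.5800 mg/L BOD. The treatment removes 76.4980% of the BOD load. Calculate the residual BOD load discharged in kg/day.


Load_in = volume * conc / 1000 = 383.1830 * 2092.5800 / 1000 = 801.8411 kg/day
Removed = Load_in * eff / 100 = 801.8411 * 76.4980 / 100 = 613.3924 kg/day
Load_out = Load_in - Removed = 801.8411 - 613.3924 = 188.4487 kg/day


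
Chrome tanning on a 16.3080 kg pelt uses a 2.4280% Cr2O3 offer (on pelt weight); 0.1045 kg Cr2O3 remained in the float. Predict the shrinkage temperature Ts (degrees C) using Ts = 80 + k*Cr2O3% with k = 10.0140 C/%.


Offered = pelt * offer_pct / 100 = 16.3080 * 2.4280 / 100 = 0.3960 kg
Uptake = offered - residual = 0.3960 - 0.1045 = 0.2915 kg
Cr2O3% on pelt = uptake / pelt * 100 = 0.2915 / 16.3080 * 100 = 1.7872 %
Ts = 80 + k * Cr2O3% = 80 + 10.0140 * 1.7872 = 97.8971 C


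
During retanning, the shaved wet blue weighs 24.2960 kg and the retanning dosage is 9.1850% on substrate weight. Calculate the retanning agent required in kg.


Formula: Retan = substrate * pct / 100
Substituting: Retan = 24.2960 * 9.1850 / 100
Result: 2.2316 kg


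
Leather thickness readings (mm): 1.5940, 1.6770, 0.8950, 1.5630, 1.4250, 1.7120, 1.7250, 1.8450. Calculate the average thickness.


Formula: Average = sum / n
Substituting: Average = 12.4360 / 8
Result: 1.5545 mm


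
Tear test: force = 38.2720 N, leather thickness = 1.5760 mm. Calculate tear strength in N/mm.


Formula: Tear strength = force / thickness
Substituting: Tear strength = 38.2720 / 1.5760
Result: 24.2843 N/mm


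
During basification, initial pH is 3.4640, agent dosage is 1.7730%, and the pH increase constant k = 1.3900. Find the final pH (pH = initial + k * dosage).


Formula: pH_final = pH_initial + k * base_pct
Substituting: pH_final = 3.4640 + 1.3900 * 1.7730
Result: 5.9285


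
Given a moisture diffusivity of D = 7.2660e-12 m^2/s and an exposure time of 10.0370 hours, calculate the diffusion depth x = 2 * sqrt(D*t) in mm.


t = 10.0370 hr * 3600 = 36133.2000 s
D * t = 7.2660e-12 * 36133.2000 = 2.6254e-07
x = 2 * sqrt(D*t) = 2 * sqrt(2.6254e-07) = 0.00102478 m = 1.0248 mm


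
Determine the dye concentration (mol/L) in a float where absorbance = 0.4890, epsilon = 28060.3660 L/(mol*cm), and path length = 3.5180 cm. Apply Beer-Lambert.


Formula: c = A / (epsilon * l)
Substituting: c = 0.4890 / (28060.3660 * 3.5180)
Result: 4.9536e-06 mol/L


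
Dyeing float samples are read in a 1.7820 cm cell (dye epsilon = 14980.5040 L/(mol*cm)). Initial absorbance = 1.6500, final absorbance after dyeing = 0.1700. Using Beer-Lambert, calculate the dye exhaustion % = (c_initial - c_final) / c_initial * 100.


c_initial = A_i / (epsilon * l) = 1.6500 / (14980.5040 * 1.7820) = 6.1809e-05 mol/L
c_final = A_f / (epsilon * l) = 0.1700 / (14980.5040 * 1.7820) = 6.3682e-06 mol/L
Exhaustion = (c_initial - c_final) / c_initial * 100 = (6.1809e-05 - 6.3682e-06) / 6.1809e-05 * 100 = 89.6970 %


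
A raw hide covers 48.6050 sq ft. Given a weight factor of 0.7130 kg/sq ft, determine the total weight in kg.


Formula: Weight = area * weight_per_sqft
Substituting: Weight = 48.6050 * 0.7130
Result: 34.6554 kg


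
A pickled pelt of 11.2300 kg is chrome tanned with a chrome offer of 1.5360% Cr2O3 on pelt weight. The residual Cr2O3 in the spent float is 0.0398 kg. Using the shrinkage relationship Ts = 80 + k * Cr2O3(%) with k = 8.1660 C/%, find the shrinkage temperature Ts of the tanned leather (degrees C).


Offered = pelt * offer_pct / 100 = 11.2300 * 1.5360 / 100 = 0.1725 kg
Uptake = offered - residual = 0.1725 - 0.0398 = 0.1327 kg
Cr2O3% on pelt = uptake / pelt * 100 = 0.1327 / 11.2300 * 100 = 1.1816 %
Ts = 80 + k * Cr2O3% = 80 + 8.1660 * 1.1816 = 89.6489 C


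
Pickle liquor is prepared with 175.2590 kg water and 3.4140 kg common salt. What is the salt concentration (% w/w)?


Formula: Conc = salt / (water + salt) * 100
Substituting: Conc = 3.4140 / (175.2590 + 3.4140) * 100
Result: 1.9108 %


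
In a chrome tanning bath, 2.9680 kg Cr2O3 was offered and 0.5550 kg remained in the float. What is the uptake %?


Formula: Uptake = (offered - residual) / offered * 100
Substituting: Uptake = (2.9680 - 0.5550) / 2.9680 * 100
Result: 81.3005 %


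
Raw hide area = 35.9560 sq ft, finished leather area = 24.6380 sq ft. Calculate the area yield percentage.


Formula: Yield = finished / raw * 100
Substituting: Yield = 24.6380 / 35.9560 * 100
Result: 68.5226 %


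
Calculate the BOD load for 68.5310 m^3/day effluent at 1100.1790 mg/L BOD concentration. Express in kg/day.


Formula: BOD_load = volume * conc / 1000
Substituting: BOD_load = 68.5310 * 1100.1790 / 1000
Result: 75.3964 kg/day


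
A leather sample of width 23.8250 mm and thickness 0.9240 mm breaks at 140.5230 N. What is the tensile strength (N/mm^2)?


Formula: TS = force / (width * thickness)
Substituting: TS = 140.5230 / (23.8250 * 0.9240)
Result: 6.3833 N/mm^2


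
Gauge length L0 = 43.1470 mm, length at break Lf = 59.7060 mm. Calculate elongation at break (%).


Formula: Elongation = (Lf - L0) / L0 * 100
Substituting: Elongation = (59.7060 - 43.1470) / 43.1470 * 100
Result: 38.3781 %


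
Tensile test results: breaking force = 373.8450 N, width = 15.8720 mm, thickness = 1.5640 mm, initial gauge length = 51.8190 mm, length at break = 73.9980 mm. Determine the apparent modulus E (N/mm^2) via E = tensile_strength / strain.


TS = F / (w * t) = 373.8450 / (15.8720 * 1.5640) = 15.0599 N/mm^2
strain = (Lf - L0) / L0 = (73.9980 - 51.8190) / 51.8190 = 0.4280
E = TS / strain = 15.0599 / 0.4280 = 35.1860 N/mm^2


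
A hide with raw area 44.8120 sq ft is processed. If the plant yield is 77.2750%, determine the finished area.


Formula: finished = raw * yield / 100
Substituting: finished = 44.8120 * 77.2750 / 100
Result: 34.6285 sq ft


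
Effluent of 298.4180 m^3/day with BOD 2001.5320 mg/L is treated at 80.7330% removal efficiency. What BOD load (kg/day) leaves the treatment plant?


Load_in = volume * conc / 1000 = 298.4180 * 2001.5320 / 1000 = 597.2932 kg/day
Removed = Load_in * eff / 100 = 597.2932 * 80.7330 / 100 = 482.2127 kg/day
Load_out = Load_in - Removed = 597.2932 - 482.2127 = 115.0805 kg/day


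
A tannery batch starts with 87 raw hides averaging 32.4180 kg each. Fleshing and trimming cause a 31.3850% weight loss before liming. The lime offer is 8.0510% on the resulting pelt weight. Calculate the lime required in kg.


Total_raw = N * avg_wt = 87 * 32.4180 = 2820.3660 kg
Substrate = Total_raw * (1 - loss/100) = 2820.3660 * (1 - 31.3850/100) = 1935.1941 kg
Lime = Substrate * pct / 100 = 1935.1941 * 8.0510 / 100 = 155.8025 kg


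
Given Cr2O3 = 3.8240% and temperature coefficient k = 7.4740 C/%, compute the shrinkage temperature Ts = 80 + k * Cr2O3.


Formula: Ts = 80 + k * Cr2O3
Substituting: Ts = 80 + 7.4740 * 3.8240
Result: 108.5806 C


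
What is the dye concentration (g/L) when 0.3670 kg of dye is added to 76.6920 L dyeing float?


Formula: Conc = dye_mass(kg) / volume(L) * 1000
Substituting: Conc = 0.3670 / 76.6920 * 1000
Result: 4.7854 g/L


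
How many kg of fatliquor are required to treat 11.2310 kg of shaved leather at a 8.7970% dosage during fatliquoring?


Formula: Fat = substrate * pct / 100
Substituting: Fat = 11.2310 * 8.7970 / 100
Result: 0.9880 kg


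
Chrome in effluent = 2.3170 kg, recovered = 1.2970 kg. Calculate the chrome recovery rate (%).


Formula: Recovery = recovered / input * 100
Substituting: Recovery = 1.2970 / 2.3170 * 100
Result: 55.9776 %


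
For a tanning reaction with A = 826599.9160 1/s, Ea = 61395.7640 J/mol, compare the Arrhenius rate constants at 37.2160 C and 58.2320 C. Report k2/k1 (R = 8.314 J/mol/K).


T1 = 37.2160 + 273.15 = 310.3660 K; T2 = 58.2320 + 273.15 = 331.3820 K
k1 = A * exp(-Ea/(R*T1)) = 826599.9160 * exp(-61395.7640/(8.314*310.3660)) = 3.8371e-05 1/s
k2 = A * exp(-Ea/(R*T2)) = 826599.9160 * exp(-61395.7640/(8.314*331.3820)) = 1.7351e-04 1/s
k2/k1 = 1.7351e-04 / 3.8371e-05 = 4.5220


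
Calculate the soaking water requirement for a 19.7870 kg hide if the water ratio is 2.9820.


Formula: Water = hide_weight * ratio
Substituting: Water = 19.7870 * 2.9820
Result: 59.0048 kg


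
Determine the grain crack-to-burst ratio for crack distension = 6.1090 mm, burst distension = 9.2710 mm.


Formula: Ratio = crack / burst
Substituting: Ratio = 6.1090 / 9.2710
Result: 0.6589


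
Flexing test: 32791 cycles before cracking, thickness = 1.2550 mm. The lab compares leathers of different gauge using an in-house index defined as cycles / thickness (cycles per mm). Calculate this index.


Formula: Index = cycles / thickness
Substituting: Index = 32791 / 1.2550
Result: 26128.2869 cycles/mm


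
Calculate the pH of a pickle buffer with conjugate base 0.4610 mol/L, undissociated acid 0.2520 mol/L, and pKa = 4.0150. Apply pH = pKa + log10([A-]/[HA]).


ratio = [A-] / [HA] = 0.4610 / 0.2520 = 1.8294
log10(ratio) = 0.2623
pH = pKa + log10(ratio) = 4.0150 + 0.2623 = 4.2773


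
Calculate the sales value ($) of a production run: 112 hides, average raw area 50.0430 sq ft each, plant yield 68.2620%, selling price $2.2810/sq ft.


Raw_total = N * avg_area = 112 * 50.0430 = 5604.8160 sq ft
Finished = Raw_total * yield / 100 = 5604.8160 * 68.2620 / 100 = 3825.9595 sq ft
Value = Finished * price = 3825.9595 * 2.2810 = 8727.0136 $


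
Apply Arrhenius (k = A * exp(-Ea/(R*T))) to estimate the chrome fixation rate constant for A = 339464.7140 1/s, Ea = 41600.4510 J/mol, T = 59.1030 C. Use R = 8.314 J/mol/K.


T_K = T_C + 273.15 = 59.1030 + 273.15 = 332.2530 K
exponent = -Ea / (R * T_K) = -41600.4510 / (8.314 * 332.2530) = -15.0598
k = A * exp(exponent) = 339464.7140 * exp(-15.0598) = 0.0978156 1/s


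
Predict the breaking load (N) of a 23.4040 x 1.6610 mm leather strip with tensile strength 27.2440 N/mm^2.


Formula: F = TS * w * t
Substituting: F = 27.2440 * 23.4040 * 1.6610
Result: 1059.0845 N


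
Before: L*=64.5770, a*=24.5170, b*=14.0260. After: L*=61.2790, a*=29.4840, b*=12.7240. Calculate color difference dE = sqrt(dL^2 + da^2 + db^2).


dL = -3.2980, da = 4.9670, db = -1.3020
dE = sqrt((-3.2980)^2 + 4.9670^2 + (-1.3020)^2) = 6.1027


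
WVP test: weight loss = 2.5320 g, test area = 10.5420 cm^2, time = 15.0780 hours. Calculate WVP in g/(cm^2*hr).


Formula: WVP = loss / (area * time)
Substituting: WVP = 2.5320 / (10.5420 * 15.0780)
Result: 0.0159293 g/(cm^2*hr)


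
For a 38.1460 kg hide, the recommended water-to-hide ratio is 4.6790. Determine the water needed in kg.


Formula: Water = hide_weight * ratio
Substituting: Water = 38.1460 * 4.6790
Result: 178.4851 kg


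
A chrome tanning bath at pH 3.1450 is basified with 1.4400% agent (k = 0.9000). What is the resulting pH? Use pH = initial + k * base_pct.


Formula: pH_final = pH_initial + k * base_pct
Substituting: pH_final = 3.1450 + 0.9000 * 1.4400
Result: 4.4410


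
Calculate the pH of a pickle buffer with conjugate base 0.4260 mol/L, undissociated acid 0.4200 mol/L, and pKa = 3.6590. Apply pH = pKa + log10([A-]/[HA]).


ratio = [A-] / [HA] = 0.4260 / 0.4200 = 1.0143
log10(ratio) = 0.00616031
pH = pKa + log10(ratio) = 3.6590 + 0.00616031 = 3.6652


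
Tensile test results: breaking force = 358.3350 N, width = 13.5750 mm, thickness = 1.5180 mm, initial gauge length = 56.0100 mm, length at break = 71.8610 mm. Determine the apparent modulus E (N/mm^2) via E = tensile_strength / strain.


TS = F / (w * t) = 358.3350 / (13.5750 * 1.5180) = 17.3891 N/mm^2
strain = (Lf - L0) / L0 = (71.8610 - 56.0100) / 56.0100 = 0.2830
E = TS / strain = 17.3891 / 0.2830 = 61.4450 N/mm^2


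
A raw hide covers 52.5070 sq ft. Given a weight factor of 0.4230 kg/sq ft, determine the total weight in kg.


Formula: Weight = area * weight_per_sqft
Substituting: Weight = 52.5070 * 0.4230
Result: 22.2105 kg


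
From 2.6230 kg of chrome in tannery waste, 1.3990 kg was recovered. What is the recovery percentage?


Formula: Recovery = recovered / input * 100
Substituting: Recovery = 1.3990 / 2.6230 * 100
Result: 53.3359 %


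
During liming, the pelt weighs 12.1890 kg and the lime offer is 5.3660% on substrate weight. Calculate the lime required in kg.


Formula: Lime = substrate * pct / 100
Substituting: Lime = 12.1890 * 5.3660 / 100
Result: 0.6541 kg


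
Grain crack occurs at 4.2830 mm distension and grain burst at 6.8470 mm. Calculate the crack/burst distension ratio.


Formula: Ratio = crack / burst
Substituting: Ratio = 4.2830 / 6.8470
Result: 0.6255


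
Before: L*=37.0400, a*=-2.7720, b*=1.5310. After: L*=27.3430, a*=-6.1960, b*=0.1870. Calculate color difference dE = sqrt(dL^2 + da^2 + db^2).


dL = -9.6970, da = -3.4240, db = -1.3440
dE = sqrt((-9.6970)^2 + (-3.4240)^2 + (-1.3440)^2) = 10.3712


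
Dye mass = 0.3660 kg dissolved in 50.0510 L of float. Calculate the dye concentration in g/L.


Formula: Conc = dye_mass(kg) / volume(L) * 1000
Substituting: Conc = 0.3660 / 50.0510 * 1000
Result: 7.3125 g/L


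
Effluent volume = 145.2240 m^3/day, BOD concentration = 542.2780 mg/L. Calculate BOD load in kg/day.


Formula: BOD_load = volume * conc / 1000
Substituting: BOD_load = 145.2240 * 542.2780 / 1000
Result: 78.7518 kg/day


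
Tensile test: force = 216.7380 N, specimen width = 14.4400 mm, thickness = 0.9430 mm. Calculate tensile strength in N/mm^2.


Formula: TS = force / (width * thickness)
Substituting: TS = 216.7380 / (14.4400 * 0.9430)
Result: 15.9168 N/mm^2


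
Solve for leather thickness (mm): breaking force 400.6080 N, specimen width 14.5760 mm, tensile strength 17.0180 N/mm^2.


Formula: t = F / (TS * w)
Substituting: t = 400.6080 / (17.0180 * 14.5760)
Result: 1.6150 mm


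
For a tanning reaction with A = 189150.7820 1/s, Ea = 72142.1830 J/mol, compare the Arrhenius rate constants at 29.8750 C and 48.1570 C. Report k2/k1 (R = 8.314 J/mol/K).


T1 = 29.8750 + 273.15 = 303.0250 K; T2 = 48.1570 + 273.15 = 321.3070 K
k1 = A * exp(-Ea/(R*T1)) = 189150.7820 * exp(-72142.1830/(8.314*303.0250)) = 6.9292e-08 1/s
k2 = A * exp(-Ea/(R*T2)) = 189150.7820 * exp(-72142.1830/(8.314*321.3070)) = 3.5341e-07 1/s
k2/k1 = 3.5341e-07 / 6.9292e-08 = 5.1004


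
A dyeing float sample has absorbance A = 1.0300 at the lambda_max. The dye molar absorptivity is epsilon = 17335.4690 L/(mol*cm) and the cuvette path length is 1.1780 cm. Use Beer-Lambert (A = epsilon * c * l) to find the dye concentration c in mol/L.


Formula: c = A / (epsilon * l)
Substituting: c = 1.0300 / (17335.4690 * 1.1780)
Result: 5.0438e-05 mol/L


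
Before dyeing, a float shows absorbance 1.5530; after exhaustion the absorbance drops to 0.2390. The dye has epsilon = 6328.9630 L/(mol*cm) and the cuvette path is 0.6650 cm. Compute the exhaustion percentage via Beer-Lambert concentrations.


c_initial = A_i / (epsilon * l) = 1.5530 / (6328.9630 * 0.6650) = 3.6899e-04 mol/L
c_final = A_f / (epsilon * l) = 0.2390 / (6328.9630 * 0.6650) = 5.6786e-05 mol/L
Exhaustion = (c_initial - c_final) / c_initial * 100 = (3.6899e-04 - 5.6786e-05) / 3.6899e-04 * 100 = 84.6104 %


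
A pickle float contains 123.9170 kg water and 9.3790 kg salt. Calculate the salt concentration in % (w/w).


Formula: Conc = salt / (water + salt) * 100
Substituting: Conc = 9.3790 / (123.9170 + 9.3790) * 100
Result: 7.0362 %


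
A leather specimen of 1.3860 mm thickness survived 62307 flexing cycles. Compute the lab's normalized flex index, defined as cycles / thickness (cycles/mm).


Formula: Index = cycles / thickness
Substituting: Index = 62307 / 1.3860
Result: 44954.5455 cycles/mm


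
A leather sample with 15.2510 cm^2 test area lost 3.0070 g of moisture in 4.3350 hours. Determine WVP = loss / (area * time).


Formula: WVP = loss / (area * time)
Substituting: WVP = 3.0070 / (15.2510 * 4.3350)
Result: 0.0454827 g/(cm^2*hr)


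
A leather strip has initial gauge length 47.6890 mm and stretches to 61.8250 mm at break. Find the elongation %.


Formula: Elongation = (Lf - L0) / L0 * 100
Substituting: Elongation = (61.8250 - 47.6890) / 47.6890 * 100
Result: 29.6421 %


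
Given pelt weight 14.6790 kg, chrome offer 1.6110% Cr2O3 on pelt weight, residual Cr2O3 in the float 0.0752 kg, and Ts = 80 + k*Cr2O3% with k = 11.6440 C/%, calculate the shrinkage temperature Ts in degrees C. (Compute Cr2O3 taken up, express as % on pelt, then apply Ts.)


Offered = pelt * offer_pct / 100 = 14.6790 * 1.6110 / 100 = 0.2365 kg
Uptake = offered - residual = 0.2365 - 0.0752 = 0.1613 kg
Cr2O3% on pelt = uptake / pelt * 100 = 0.1613 / 14.6790 * 100 = 1.0987 %
Ts = 80 + k * Cr2O3% = 80 + 11.6440 * 1.0987 = 92.7933 C


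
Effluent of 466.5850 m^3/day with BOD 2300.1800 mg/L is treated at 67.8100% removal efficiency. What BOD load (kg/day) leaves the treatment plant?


Load_in = volume * conc / 1000 = 466.5850 * 2300.1800 / 1000 = 1073.2295 kg/day
Removed = Load_in * eff / 100 = 1073.2295 * 67.8100 / 100 = 727.7569 kg/day
Load_out = Load_in - Removed = 1073.2295 - 727.7569 = 345.4726 kg/day


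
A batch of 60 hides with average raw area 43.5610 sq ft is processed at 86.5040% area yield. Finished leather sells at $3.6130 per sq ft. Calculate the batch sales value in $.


Raw_total = N * avg_area = 60 * 43.5610 = 2613.6600 sq ft
Finished = Raw_total * yield / 100 = 2613.6600 * 86.5040 / 100 = 2260.9204 sq ft
Value = Finished * price = 2260.9204 * 3.6130 = 8168.7056 $


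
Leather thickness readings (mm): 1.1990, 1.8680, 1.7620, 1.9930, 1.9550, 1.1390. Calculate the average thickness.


Formula: Average = sum / n
Substituting: Average = 9.9160 / 6
Result: 1.6527 mm


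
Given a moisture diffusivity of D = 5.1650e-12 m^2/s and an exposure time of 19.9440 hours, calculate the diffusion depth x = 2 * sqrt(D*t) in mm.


t = 19.9440 hr * 3600 = 71798.4000 s
D * t = 5.1650e-12 * 71798.4000 = 3.7084e-07
x = 2 * sqrt(D*t) = 2 * sqrt(3.7084e-07) = 0.00121793 m = 1.2179 mm


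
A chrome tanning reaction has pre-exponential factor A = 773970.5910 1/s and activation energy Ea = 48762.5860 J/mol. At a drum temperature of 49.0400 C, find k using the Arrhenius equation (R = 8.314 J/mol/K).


T_K = T_C + 273.15 = 49.0400 + 273.15 = 322.1900 K
exponent = -Ea / (R * T_K) = -48762.5860 / (8.314 * 322.1900) = -18.2039
k = A * exp(exponent) = 773970.5910 * exp(-18.2039) = 0.00961318 1/s


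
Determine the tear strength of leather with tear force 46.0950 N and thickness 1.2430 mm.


Formula: Tear strength = force / thickness
Substituting: Tear strength = 46.0950 / 1.2430
Result: 37.0837 N/mm


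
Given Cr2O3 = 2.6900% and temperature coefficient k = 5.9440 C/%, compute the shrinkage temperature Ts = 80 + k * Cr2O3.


Formula: Ts = 80 + k * Cr2O3
Substituting: Ts = 80 + 5.9440 * 2.6900
Result: 95.9894 C


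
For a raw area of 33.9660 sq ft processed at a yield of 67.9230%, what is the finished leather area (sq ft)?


Formula: finished = raw * yield / 100
Substituting: finished = 33.9660 * 67.9230 / 100
Result: 23.0707 sq ft


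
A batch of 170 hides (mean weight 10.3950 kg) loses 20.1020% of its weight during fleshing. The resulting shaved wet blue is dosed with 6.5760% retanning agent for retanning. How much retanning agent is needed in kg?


Total_raw = N * avg_wt = 170 * 10.3950 = 1767.1500 kg
Substrate = Total_raw * (1 - loss/100) = 1767.1500 * (1 - 20.1020/100) = 1411.9175 kg
Retan = Substrate * pct / 100 = 1411.9175 * 6.5760 / 100 = 92.8477 kg


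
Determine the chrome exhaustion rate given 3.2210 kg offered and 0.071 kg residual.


Formula: Uptake = (offered - residual) / offered * 100
Substituting: Uptake = (3.2210 - 0.071) / 3.2210 * 100
Result: 97.7957 %


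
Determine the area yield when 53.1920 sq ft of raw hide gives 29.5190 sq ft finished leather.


Formula: Yield = finished / raw * 100
Substituting: Yield = 29.5190 / 53.1920 * 100
Result: 55.4952 %


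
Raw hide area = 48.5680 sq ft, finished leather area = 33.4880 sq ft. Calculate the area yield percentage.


Formula: Yield = finished / raw * 100
Substituting: Yield = 33.4880 / 48.5680 * 100
Result: 68.9507 %


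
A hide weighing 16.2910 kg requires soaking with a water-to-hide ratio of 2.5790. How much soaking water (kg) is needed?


Formula: Water = hide_weight * ratio
Substituting: Water = 16.2910 * 2.5790
Result: 42.0145 kg


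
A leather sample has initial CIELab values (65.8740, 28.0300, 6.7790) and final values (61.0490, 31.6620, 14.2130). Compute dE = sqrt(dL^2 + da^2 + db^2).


dL = -4.8250, da = 3.6320, db = 7.4340
dE = sqrt((-4.8250)^2 + 3.6320^2 + 7.4340^2) = 9.5779


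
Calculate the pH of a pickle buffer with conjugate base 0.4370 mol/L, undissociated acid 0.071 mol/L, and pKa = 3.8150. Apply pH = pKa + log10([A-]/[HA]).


ratio = [A-] / [HA] = 0.4370 / 0.071 = 6.1549
log10(ratio) = 0.7892
pH = pKa + log10(ratio) = 3.8150 + 0.7892 = 4.6042


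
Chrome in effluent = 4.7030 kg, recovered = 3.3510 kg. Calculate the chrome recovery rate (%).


Formula: Recovery = recovered / input * 100
Substituting: Recovery = 3.3510 / 4.7030 * 100
Result: 71.2524 %


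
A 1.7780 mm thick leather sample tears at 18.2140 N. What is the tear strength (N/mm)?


Formula: Tear strength = force / thickness
Substituting: Tear strength = 18.2140 / 1.7780
Result: 10.2441 N/mm


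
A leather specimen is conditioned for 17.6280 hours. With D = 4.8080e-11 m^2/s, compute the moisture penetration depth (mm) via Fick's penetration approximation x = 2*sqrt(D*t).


t = 17.6280 hr * 3600 = 63460.8000 s
D * t = 4.8080e-11 * 63460.8000 = 3.0512e-06
x = 2 * sqrt(D*t) = 2 * sqrt(3.0512e-06) = 0.00349353 m = 3.4935 mm


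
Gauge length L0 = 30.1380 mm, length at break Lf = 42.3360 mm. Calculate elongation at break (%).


Formula: Elongation = (Lf - L0) / L0 * 100
Substituting: Elongation = (42.3360 - 30.1380) / 30.1380 * 100
Result: 40.4738 %


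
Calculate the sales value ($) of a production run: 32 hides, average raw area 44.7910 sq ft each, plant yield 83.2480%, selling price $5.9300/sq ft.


Raw_total = N * avg_area = 32 * 44.7910 = 1433.3120 sq ft
Finished = Raw_total * yield / 100 = 1433.3120 * 83.2480 / 100 = 1193.2036 sq ft
Value = Finished * price = 1193.2036 * 5.9300 = 7075.6972 $


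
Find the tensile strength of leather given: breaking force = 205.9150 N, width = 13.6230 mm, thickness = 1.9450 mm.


Formula: TS = force / (width * thickness)
Substituting: TS = 205.9150 / (13.6230 * 1.9450)
Result: 7.7713 N/mm^2


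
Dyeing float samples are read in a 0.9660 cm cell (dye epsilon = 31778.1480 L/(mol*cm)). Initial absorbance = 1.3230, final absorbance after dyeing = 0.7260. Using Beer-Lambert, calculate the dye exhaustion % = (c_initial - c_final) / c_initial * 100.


c_initial = A_i / (epsilon * l) = 1.3230 / (31778.1480 * 0.9660) = 4.3098e-05 mol/L
c_final = A_f / (epsilon * l) = 0.7260 / (31778.1480 * 0.9660) = 2.3650e-05 mol/L
Exhaustion = (c_initial - c_final) / c_initial * 100 = (4.3098e-05 - 2.3650e-05) / 4.3098e-05 * 100 = 45.1247 %


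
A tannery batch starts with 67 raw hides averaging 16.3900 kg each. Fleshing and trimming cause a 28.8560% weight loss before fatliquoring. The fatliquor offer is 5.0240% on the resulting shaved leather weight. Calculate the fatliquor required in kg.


Total_raw = N * avg_wt = 67 * 16.3900 = 1098.1300 kg
Substrate = Total_raw * (1 - loss/100) = 1098.1300 * (1 - 28.8560/100) = 781.2536 kg
Fat = Substrate * pct / 100 = 781.2536 * 5.0240 / 100 = 39.2502 kg


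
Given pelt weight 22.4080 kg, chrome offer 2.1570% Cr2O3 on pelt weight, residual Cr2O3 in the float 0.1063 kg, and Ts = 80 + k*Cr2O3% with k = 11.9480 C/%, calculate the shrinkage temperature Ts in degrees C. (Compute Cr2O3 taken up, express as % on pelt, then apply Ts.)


Offered = pelt * offer_pct / 100 = 22.4080 * 2.1570 / 100 = 0.4833 kg
Uptake = offered - residual = 0.4833 - 0.1063 = 0.3770 kg
Cr2O3% on pelt = uptake / pelt * 100 = 0.3770 / 22.4080 * 100 = 1.6826 %
Ts = 80 + k * Cr2O3% = 80 + 11.9480 * 1.6826 = 100.1039 C


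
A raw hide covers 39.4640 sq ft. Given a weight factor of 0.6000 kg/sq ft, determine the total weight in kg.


Formula: Weight = area * weight_per_sqft
Substituting: Weight = 39.4640 * 0.6000
Result: 23.6784 kg


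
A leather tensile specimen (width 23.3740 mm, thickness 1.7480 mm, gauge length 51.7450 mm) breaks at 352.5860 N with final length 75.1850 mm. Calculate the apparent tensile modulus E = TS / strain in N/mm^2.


TS = F / (w * t) = 352.5860 / (23.3740 * 1.7480) = 8.6296 N/mm^2
strain = (Lf - L0) / L0 = (75.1850 - 51.7450) / 51.7450 = 0.4530
E = TS / strain = 8.6296 / 0.4530 = 19.0503 N/mm^2


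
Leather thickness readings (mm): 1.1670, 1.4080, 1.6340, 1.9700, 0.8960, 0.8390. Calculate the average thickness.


Formula: Average = sum / n
Substituting: Average = 7.9140 / 6
Result: 1.3190 mm


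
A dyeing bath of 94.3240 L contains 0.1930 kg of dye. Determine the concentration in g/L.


Formula: Conc = dye_mass(kg) / volume(L) * 1000
Substituting: Conc = 0.1930 / 94.3240 * 1000
Result: 2.0461 g/L


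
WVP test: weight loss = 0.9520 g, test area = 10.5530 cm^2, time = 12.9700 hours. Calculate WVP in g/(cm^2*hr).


Formula: WVP = loss / (area * time)
Substituting: WVP = 0.9520 / (10.5530 * 12.9700)
Result: 0.00695538 g/(cm^2*hr)
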